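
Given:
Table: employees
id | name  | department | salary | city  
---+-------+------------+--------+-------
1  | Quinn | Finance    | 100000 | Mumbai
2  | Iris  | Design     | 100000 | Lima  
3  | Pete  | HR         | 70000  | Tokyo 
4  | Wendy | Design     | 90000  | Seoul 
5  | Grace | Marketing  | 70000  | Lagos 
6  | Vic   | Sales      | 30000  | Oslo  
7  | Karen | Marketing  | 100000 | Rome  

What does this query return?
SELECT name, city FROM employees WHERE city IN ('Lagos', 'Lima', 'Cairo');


Filtering: city IN ('Lagos', 'Lima', 'Cairo')
Matching: 2 rows

2 rows:
Iris, Lima
Grace, Lagos


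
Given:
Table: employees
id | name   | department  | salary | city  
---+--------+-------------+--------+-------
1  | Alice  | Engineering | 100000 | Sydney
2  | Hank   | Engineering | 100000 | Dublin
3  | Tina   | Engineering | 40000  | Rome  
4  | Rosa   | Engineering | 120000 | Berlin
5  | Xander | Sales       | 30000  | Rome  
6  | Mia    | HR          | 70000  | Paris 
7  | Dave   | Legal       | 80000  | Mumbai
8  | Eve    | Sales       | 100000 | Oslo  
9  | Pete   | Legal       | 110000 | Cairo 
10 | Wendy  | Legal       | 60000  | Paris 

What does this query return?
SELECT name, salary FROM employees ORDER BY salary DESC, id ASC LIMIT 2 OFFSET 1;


Sort by salary DESC (id ASC tiebreak), then skip 1 and take 2
Rows 2 through 3

2 rows:
Pete, 110000
Alice, 100000


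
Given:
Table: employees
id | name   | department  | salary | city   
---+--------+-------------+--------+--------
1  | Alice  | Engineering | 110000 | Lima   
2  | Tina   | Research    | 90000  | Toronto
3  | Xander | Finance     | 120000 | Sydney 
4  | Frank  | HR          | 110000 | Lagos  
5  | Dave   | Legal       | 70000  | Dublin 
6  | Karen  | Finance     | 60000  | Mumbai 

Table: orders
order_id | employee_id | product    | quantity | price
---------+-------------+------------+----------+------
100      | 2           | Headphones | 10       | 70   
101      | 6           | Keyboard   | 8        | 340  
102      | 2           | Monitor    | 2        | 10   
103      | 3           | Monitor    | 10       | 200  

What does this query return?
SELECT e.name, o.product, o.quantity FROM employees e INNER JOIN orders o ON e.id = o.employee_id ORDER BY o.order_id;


Joining employees.id = orders.employee_id:
  employee Tina (id=2) -> order Headphones
  employee Karen (id=6) -> order Keyboard
  employee Tina (id=2) -> order Monitor
  employee Xander (id=3) -> order Monitor


4 rows:
Tina, Headphones, 10
Karen, Keyboard, 8
Tina, Monitor, 2
Xander, Monitor, 10


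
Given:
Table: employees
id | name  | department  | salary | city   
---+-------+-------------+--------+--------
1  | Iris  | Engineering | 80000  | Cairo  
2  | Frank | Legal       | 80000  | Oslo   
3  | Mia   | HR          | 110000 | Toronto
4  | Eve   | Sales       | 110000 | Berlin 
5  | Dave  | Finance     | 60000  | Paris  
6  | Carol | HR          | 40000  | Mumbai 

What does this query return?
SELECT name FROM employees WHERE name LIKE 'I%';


LIKE 'I%' matches names starting with 'I'
Matching: 1

1 rows:
Iris


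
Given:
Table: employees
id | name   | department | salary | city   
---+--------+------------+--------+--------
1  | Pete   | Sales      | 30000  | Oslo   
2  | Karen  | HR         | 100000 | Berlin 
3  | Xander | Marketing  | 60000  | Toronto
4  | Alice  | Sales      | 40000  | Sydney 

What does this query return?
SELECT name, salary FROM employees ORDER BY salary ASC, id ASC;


Sorting by salary ASC, then id ASC for ties

4 rows:
Pete, 30000
Alice, 40000
Xander, 60000
Karen, 100000


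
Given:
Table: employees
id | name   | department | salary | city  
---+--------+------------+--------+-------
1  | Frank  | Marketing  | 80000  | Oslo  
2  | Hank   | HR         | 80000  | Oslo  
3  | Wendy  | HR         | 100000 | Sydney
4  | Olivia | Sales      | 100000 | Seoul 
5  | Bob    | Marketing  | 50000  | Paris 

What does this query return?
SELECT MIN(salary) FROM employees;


Salaries: 80000, 80000, 100000, 100000, 50000
MIN = 50000

50000


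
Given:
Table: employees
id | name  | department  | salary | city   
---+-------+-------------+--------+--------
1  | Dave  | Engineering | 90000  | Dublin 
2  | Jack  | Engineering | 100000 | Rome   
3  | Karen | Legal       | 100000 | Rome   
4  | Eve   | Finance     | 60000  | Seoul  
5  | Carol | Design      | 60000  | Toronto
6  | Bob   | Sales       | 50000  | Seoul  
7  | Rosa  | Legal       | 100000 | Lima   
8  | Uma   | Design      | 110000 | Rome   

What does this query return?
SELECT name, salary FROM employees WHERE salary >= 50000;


Filtering: salary >= 50000
Matching: 8 rows

8 rows:
Dave, 90000
Jack, 100000
Karen, 100000
Eve, 60000
Carol, 60000
Bob, 50000
Rosa, 100000
Uma, 110000


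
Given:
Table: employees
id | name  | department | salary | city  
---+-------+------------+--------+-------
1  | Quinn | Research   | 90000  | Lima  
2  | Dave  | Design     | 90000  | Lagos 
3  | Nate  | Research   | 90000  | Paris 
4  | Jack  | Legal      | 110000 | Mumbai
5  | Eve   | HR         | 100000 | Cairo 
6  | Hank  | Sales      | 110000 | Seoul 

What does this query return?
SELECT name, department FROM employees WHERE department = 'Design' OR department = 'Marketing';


Filtering: department = 'Design' OR 'Marketing'
Matching: 1 rows

1 rows:
Dave, Design


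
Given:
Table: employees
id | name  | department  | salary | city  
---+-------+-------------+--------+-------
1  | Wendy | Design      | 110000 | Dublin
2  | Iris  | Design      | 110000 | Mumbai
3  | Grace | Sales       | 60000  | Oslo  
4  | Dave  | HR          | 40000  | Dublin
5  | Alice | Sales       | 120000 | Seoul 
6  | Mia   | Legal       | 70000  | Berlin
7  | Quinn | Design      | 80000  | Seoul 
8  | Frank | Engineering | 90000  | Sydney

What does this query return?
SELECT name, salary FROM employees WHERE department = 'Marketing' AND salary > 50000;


Filtering: department = 'Marketing' AND salary > 50000
Matching: 0 rows

Empty result set (0 rows)


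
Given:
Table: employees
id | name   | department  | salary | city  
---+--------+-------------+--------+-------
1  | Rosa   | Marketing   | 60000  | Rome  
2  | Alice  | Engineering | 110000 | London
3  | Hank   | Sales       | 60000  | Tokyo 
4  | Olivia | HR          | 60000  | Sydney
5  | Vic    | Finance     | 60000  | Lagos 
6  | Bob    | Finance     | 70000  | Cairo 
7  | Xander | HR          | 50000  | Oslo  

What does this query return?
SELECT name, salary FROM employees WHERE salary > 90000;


Filtering: salary > 90000
Matching: 1 rows

1 rows:
Alice, 110000


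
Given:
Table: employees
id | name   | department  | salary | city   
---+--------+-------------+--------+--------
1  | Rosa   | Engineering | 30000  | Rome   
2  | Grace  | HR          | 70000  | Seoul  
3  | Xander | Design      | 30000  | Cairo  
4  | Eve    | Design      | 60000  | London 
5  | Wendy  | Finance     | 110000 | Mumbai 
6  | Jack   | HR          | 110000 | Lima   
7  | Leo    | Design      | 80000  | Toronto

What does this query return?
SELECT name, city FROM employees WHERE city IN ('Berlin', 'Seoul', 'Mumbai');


Filtering: city IN ('Berlin', 'Seoul', 'Mumbai')
Matching: 2 rows

2 rows:
Grace, Seoul
Wendy, Mumbai


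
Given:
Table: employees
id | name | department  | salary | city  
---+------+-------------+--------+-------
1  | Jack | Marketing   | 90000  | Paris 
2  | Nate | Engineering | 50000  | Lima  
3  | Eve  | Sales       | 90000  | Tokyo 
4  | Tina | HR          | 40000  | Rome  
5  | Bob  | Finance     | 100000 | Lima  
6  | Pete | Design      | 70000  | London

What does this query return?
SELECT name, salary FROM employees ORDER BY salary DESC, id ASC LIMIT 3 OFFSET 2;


Sort by salary DESC (id ASC tiebreak), then skip 2 and take 3
Rows 3 through 5

3 rows:
Eve, 90000
Pete, 70000
Nate, 50000


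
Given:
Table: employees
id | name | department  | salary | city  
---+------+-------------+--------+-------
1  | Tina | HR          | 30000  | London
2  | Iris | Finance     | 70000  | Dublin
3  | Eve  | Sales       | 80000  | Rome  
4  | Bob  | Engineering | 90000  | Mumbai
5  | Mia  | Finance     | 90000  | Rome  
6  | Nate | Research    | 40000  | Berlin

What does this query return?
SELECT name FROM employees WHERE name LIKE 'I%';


LIKE 'I%' matches names starting with 'I'
Matching: 1

1 rows:
Iris


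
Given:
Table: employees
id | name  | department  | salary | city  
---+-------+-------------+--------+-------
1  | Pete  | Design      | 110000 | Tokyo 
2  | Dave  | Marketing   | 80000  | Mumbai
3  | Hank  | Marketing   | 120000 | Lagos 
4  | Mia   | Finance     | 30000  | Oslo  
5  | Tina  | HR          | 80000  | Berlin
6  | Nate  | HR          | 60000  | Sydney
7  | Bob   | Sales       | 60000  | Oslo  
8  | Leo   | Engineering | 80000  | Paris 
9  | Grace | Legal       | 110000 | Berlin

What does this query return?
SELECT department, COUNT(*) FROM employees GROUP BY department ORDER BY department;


Assigning each row to its department group:
  Pete -> Design
  Dave -> Marketing
  Hank -> Marketing
  Mia -> Finance
  Tina -> HR
  Nate -> HR
  Bob -> Sales
  Leo -> Engineering
  Grace -> Legal


7 groups:
Design, 1
Engineering, 1
Finance, 1
HR, 2
Legal, 1
Marketing, 2
Sales, 1


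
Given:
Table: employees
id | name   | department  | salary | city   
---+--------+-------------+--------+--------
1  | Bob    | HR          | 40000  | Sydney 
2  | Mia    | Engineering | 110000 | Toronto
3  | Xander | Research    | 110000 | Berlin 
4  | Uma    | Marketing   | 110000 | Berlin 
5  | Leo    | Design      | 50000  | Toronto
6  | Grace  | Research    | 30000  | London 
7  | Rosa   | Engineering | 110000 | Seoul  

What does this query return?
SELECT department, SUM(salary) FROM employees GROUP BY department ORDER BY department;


Summing salary within each department:
  Design: 50000 = 50000
  Engineering: 110000 + 110000 = 220000
  HR: 40000 = 40000
  Marketing: 110000 = 110000
  Research: 110000 + 30000 = 140000


5 groups:
Design, 50000
Engineering, 220000
HR, 40000
Marketing, 110000
Research, 140000


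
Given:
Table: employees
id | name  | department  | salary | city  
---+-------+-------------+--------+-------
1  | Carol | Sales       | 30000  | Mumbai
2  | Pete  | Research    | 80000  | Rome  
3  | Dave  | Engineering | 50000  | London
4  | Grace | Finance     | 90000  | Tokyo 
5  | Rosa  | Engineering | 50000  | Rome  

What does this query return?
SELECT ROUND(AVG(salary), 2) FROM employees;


SUM(salary) = 300000
COUNT = 5
ROUND(AVG, 2) = ROUND(300000 / 5, 2) = 60000.0

60000.0


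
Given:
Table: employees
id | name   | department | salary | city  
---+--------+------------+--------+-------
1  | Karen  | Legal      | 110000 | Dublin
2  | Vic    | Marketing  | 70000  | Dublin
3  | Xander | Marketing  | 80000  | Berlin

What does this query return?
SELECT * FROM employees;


SELECT * returns all 3 rows with all columns

3 rows:
1, Karen, Legal, 110000, Dublin
2, Vic, Marketing, 70000, Dublin
3, Xander, Marketing, 80000, Berlin


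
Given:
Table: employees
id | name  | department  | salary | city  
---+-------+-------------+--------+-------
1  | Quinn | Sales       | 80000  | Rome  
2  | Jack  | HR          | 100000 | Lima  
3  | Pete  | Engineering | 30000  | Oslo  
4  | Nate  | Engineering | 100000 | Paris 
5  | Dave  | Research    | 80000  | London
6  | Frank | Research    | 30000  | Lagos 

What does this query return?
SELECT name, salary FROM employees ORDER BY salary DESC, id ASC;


Sorting by salary DESC, then id ASC for ties

6 rows:
Jack, 100000
Nate, 100000
Quinn, 80000
Dave, 80000
Pete, 30000
Frank, 30000


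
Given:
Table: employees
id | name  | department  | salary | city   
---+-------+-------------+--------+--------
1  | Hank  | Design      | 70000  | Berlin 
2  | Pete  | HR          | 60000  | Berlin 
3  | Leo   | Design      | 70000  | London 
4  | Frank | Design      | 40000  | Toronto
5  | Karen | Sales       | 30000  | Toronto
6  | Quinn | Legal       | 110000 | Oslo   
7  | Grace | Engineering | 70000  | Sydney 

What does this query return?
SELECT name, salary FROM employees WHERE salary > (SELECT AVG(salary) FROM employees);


Subquery: AVG(salary) = 64285.71
Filtering: salary > 64285.71
  Hank (70000) -> MATCH
  Leo (70000) -> MATCH
  Quinn (110000) -> MATCH
  Grace (70000) -> MATCH


4 rows:
Hank, 70000
Leo, 70000
Quinn, 110000
Grace, 70000


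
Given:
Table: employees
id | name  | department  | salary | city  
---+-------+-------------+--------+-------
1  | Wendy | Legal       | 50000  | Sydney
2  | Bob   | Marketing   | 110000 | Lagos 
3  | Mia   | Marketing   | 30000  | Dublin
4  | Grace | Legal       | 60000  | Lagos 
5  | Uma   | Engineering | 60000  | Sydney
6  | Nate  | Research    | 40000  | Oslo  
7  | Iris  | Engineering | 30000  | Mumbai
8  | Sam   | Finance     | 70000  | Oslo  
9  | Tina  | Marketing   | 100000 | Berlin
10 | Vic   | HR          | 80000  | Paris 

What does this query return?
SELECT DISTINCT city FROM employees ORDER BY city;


All 'city' values (row order): Sydney, Lagos, Dublin, Lagos, Sydney, Oslo, Mumbai, Oslo, Berlin, Paris
Removing duplicates leaves 7 unique value(s).

7 values:
Berlin
Dublin
Lagos
Mumbai
Oslo
Paris
Sydney


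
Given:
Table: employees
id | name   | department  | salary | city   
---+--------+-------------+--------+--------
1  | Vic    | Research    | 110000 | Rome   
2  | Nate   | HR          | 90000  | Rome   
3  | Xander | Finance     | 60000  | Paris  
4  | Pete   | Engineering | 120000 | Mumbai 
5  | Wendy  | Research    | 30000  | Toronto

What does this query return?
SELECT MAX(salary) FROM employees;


Salaries: 110000, 90000, 60000, 120000, 30000
MAX = 120000

120000


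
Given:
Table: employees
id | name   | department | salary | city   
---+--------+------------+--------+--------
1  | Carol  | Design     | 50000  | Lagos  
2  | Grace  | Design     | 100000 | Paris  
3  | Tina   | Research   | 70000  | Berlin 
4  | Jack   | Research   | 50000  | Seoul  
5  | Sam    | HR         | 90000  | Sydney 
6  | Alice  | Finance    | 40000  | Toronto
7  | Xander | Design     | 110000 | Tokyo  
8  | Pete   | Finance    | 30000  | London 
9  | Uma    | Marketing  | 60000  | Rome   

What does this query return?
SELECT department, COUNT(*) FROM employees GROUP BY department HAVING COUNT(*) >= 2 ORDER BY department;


Groups with count >= 2:
  Design: 3 -> PASS
  Finance: 2 -> PASS
  Research: 2 -> PASS
  HR: 1 -> filtered out
  Marketing: 1 -> filtered out


3 groups:
Design, 3
Finance, 2
Research, 2


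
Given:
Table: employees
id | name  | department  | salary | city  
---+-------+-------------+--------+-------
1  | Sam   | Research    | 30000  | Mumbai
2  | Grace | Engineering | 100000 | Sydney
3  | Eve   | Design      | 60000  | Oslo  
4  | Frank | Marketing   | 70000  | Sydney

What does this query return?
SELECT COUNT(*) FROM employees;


COUNT(*) counts all rows

4


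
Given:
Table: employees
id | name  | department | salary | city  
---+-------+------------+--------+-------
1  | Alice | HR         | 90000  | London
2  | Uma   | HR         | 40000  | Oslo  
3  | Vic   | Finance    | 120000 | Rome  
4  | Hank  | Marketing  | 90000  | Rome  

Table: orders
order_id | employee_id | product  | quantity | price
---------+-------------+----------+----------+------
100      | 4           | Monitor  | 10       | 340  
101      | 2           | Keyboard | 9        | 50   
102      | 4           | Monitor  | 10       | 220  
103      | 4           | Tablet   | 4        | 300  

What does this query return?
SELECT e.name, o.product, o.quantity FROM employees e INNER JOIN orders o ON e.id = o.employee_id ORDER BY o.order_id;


Joining employees.id = orders.employee_id:
  employee Hank (id=4) -> order Monitor
  employee Uma (id=2) -> order Keyboard
  employee Hank (id=4) -> order Monitor
  employee Hank (id=4) -> order Tablet


4 rows:
Hank, Monitor, 10
Uma, Keyboard, 9
Hank, Monitor, 10
Hank, Tablet, 4


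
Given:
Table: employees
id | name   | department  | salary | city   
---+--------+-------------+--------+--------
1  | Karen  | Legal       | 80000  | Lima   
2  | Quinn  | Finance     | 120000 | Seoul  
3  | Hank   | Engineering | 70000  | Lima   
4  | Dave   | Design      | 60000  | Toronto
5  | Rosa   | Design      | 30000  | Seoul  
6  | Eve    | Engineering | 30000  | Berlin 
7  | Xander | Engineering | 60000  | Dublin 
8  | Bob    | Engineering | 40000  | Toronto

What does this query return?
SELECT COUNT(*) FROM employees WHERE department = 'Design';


Counting rows where department = 'Design'
  Dave -> MATCH
  Rosa -> MATCH


2


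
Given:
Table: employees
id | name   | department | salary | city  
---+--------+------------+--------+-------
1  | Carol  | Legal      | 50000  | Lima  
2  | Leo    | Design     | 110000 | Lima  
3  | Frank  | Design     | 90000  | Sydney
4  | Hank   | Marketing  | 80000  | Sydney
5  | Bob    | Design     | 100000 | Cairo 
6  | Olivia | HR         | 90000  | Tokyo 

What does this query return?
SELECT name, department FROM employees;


Projecting columns: name, department

6 rows:
Carol, Legal
Leo, Design
Frank, Design
Hank, Marketing
Bob, Design
Olivia, HR


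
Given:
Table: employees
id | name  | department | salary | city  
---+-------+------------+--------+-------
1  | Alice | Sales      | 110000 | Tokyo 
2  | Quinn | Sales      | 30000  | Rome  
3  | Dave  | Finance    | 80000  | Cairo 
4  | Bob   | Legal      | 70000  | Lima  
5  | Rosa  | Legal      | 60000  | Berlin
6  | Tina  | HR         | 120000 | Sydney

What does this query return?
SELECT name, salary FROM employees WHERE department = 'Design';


Filtering: department = 'Design'
Matching rows: 0

Empty result set (0 rows)


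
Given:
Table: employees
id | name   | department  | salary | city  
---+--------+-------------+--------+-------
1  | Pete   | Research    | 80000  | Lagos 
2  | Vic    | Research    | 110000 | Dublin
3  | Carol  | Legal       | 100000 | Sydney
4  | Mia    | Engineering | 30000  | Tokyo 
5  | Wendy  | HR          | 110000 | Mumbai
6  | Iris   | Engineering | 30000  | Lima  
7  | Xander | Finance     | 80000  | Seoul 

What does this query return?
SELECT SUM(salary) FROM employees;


SUM(salary) = 80000 + 110000 + 100000 + 30000 + 110000 + 30000 + 80000 = 540000

540000


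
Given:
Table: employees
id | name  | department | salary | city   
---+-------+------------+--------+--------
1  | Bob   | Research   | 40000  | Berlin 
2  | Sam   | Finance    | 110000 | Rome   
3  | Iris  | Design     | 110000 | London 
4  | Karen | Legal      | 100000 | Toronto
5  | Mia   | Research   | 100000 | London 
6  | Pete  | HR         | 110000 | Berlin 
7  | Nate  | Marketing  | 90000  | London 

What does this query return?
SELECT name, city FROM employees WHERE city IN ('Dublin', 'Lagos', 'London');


Filtering: city IN ('Dublin', 'Lagos', 'London')
Matching: 3 rows

3 rows:
Iris, London
Mia, London
Nate, London


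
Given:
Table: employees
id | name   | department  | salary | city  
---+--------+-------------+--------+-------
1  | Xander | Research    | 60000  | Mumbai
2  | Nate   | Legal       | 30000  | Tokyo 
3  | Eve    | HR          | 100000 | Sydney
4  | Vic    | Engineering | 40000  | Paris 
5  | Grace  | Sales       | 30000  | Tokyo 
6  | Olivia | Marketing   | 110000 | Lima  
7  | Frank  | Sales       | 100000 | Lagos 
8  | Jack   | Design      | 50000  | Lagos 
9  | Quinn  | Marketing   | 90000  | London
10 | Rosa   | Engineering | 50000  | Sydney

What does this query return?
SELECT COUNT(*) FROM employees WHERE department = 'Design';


Counting rows where department = 'Design'
  Jack -> MATCH


1


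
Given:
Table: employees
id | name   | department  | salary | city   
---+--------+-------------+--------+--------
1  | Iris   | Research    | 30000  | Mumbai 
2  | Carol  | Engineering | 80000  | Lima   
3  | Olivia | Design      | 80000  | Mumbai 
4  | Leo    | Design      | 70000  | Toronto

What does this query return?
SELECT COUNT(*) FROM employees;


COUNT(*) counts all rows

4


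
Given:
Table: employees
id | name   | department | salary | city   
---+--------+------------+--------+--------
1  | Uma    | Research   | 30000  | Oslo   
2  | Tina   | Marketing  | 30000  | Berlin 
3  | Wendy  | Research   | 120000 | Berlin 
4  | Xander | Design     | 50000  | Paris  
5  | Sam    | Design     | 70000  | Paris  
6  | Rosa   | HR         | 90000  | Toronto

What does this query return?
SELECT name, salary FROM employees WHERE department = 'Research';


Filtering: department = 'Research'
Matching rows: 2

2 rows:
Uma, 30000
Wendy, 120000


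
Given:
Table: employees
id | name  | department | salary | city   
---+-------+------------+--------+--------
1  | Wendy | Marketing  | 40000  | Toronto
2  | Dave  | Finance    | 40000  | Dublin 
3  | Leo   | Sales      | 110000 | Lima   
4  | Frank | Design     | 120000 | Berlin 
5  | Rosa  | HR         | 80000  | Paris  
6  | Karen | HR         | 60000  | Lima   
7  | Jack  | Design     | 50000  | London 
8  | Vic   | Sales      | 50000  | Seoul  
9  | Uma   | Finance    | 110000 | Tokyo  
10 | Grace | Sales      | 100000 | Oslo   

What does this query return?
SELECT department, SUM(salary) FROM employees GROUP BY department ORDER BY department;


Summing salary within each department:
  Design: 120000 + 50000 = 170000
  Finance: 40000 + 110000 = 150000
  HR: 80000 + 60000 = 140000
  Marketing: 40000 = 40000
  Sales: 110000 + 50000 + 100000 = 260000


5 groups:
Design, 170000
Finance, 150000
HR, 140000
Marketing, 40000
Sales, 260000


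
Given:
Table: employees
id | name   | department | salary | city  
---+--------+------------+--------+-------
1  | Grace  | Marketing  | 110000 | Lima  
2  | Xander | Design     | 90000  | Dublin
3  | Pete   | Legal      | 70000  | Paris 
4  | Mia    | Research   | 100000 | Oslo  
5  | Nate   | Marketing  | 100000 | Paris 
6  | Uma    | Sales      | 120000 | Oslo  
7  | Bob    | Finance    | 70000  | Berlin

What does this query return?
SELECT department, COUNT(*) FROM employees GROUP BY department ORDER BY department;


Assigning each row to its department group:
  Grace -> Marketing
  Xander -> Design
  Pete -> Legal
  Mia -> Research
  Nate -> Marketing
  Uma -> Sales
  Bob -> Finance


6 groups:
Design, 1
Finance, 1
Legal, 1
Marketing, 2
Research, 1
Sales, 1


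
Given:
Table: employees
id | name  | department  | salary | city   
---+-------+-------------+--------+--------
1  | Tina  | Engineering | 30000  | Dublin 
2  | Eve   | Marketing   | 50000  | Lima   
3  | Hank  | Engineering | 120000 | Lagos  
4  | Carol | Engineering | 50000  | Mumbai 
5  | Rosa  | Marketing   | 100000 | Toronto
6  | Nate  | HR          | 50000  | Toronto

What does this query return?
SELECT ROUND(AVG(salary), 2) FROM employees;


SUM(salary) = 400000
COUNT = 6
ROUND(AVG, 2) = ROUND(400000 / 6, 2) = 66666.67

66666.67


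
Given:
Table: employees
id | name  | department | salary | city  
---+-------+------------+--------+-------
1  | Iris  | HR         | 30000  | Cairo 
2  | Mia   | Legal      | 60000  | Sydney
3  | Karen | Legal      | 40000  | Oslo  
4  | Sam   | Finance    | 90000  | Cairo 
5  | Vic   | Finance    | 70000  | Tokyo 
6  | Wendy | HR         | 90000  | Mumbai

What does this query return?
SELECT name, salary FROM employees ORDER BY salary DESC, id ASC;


Sorting by salary DESC, then id ASC for ties

6 rows:
Sam, 90000
Wendy, 90000
Vic, 70000
Mia, 60000
Karen, 40000
Iris, 30000


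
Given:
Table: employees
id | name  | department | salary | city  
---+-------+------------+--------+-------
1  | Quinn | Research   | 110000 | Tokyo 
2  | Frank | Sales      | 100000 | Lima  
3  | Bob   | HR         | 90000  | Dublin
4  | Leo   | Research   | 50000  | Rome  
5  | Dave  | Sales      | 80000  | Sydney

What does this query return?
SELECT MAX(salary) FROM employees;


Salaries: 110000, 100000, 90000, 50000, 80000
MAX = 110000

110000


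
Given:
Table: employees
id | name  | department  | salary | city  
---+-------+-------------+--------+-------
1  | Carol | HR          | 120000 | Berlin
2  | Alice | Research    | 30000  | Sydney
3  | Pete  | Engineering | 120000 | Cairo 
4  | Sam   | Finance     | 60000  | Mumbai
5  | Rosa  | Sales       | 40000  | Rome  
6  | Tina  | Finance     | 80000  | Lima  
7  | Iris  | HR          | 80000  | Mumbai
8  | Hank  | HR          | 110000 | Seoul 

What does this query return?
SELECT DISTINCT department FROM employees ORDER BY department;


All 'department' values (row order): HR, Research, Engineering, Finance, Sales, Finance, HR, HR
Removing duplicates leaves 5 unique value(s).

5 values:
Engineering
Finance
HR
Research
Sales


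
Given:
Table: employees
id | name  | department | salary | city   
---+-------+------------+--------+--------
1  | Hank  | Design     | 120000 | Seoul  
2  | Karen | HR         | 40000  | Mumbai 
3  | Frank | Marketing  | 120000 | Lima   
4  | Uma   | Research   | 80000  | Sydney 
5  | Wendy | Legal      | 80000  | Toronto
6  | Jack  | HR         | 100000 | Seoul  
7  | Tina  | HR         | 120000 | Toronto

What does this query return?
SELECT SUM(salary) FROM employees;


SUM(salary) = 120000 + 40000 + 120000 + 80000 + 80000 + 100000 + 120000 = 660000

660000


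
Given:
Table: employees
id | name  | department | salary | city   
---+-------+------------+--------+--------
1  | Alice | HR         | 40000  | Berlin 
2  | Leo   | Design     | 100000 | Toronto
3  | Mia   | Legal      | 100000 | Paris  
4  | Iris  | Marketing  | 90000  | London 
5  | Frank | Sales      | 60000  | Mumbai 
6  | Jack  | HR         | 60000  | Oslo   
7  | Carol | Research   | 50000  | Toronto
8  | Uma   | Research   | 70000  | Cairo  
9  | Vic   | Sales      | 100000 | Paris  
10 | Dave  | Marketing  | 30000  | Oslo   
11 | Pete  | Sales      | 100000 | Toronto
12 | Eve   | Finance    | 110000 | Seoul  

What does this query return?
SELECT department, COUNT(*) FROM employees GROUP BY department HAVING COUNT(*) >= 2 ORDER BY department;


Groups with count >= 2:
  HR: 2 -> PASS
  Marketing: 2 -> PASS
  Research: 2 -> PASS
  Sales: 3 -> PASS
  Design: 1 -> filtered out
  Finance: 1 -> filtered out
  Legal: 1 -> filtered out


4 groups:
HR, 2
Marketing, 2
Research, 2
Sales, 3


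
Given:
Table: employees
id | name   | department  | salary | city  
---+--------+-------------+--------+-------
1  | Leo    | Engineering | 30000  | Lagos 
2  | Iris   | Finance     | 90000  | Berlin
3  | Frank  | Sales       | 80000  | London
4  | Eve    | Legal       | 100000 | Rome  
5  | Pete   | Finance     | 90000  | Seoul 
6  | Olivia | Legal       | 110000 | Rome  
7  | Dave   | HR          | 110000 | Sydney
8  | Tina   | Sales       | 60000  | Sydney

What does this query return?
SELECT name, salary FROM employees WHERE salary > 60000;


Filtering: salary > 60000
Matching: 6 rows

6 rows:
Iris, 90000
Frank, 80000
Eve, 100000
Pete, 90000
Olivia, 110000
Dave, 110000


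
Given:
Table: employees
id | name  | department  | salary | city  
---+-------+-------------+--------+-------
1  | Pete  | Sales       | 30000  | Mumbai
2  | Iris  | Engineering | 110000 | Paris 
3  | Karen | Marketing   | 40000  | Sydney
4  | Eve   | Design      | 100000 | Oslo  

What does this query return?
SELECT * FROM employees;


SELECT * returns all 4 rows with all columns

4 rows:
1, Pete, Sales, 30000, Mumbai
2, Iris, Engineering, 110000, Paris
3, Karen, Marketing, 40000, Sydney
4, Eve, Design, 100000, Oslo


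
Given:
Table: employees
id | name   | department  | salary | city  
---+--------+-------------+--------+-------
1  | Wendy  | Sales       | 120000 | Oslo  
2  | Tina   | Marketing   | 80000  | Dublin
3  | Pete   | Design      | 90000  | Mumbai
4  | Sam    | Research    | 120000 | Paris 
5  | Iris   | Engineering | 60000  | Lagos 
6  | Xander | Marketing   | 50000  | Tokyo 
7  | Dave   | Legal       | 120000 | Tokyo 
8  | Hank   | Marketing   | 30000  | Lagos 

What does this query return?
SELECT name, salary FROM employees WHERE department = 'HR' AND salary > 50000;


Filtering: department = 'HR' AND salary > 50000
Matching: 0 rows

Empty result set (0 rows)


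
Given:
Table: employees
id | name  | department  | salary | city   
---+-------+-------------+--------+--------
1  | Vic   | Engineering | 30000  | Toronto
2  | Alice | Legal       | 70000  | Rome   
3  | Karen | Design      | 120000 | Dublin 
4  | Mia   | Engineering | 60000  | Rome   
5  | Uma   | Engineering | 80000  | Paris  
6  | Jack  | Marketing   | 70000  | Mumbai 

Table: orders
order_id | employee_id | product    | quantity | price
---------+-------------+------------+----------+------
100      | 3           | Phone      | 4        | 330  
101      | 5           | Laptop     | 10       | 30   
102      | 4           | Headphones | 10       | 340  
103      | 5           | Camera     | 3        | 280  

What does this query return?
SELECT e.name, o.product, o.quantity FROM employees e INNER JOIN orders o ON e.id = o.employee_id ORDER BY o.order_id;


Joining employees.id = orders.employee_id:
  employee Karen (id=3) -> order Phone
  employee Uma (id=5) -> order Laptop
  employee Mia (id=4) -> order Headphones
  employee Uma (id=5) -> order Camera


4 rows:
Karen, Phone, 4
Uma, Laptop, 10
Mia, Headphones, 10
Uma, Camera, 3


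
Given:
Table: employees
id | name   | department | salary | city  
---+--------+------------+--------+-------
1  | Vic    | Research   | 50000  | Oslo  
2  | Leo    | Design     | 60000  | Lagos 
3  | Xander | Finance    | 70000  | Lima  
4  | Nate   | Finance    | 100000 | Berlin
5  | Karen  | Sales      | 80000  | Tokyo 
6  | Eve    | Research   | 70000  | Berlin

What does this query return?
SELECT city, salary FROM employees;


Projecting columns: city, salary

6 rows:
Oslo, 50000
Lagos, 60000
Lima, 70000
Berlin, 100000
Tokyo, 80000
Berlin, 70000


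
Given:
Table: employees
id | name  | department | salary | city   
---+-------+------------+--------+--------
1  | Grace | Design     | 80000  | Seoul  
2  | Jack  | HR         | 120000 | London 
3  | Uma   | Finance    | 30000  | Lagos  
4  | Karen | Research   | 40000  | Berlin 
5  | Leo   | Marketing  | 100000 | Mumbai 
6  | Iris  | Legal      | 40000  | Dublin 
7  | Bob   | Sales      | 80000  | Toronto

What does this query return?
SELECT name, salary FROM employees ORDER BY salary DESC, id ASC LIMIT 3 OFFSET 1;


Sort by salary DESC (id ASC tiebreak), then skip 1 and take 3
Rows 2 through 4

3 rows:
Leo, 100000
Grace, 80000
Bob, 80000


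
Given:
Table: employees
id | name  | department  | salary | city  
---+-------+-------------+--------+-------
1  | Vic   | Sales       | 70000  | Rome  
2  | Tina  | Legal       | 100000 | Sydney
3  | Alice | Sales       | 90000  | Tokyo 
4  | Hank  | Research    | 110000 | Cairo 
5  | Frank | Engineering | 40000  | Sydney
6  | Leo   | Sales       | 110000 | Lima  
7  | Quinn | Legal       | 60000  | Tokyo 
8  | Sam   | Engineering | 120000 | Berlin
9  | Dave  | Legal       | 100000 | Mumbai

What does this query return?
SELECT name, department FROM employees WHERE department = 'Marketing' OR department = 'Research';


Filtering: department = 'Marketing' OR 'Research'
Matching: 1 rows

1 rows:
Hank, Research


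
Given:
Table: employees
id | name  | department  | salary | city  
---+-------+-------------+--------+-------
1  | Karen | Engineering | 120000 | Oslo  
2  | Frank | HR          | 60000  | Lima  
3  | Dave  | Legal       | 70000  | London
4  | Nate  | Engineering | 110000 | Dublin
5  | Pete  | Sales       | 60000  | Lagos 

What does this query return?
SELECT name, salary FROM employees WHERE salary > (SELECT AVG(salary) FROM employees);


Subquery: AVG(salary) = 84000.0
Filtering: salary > 84000.0
  Karen (120000) -> MATCH
  Nate (110000) -> MATCH


2 rows:
Karen, 120000
Nate, 110000


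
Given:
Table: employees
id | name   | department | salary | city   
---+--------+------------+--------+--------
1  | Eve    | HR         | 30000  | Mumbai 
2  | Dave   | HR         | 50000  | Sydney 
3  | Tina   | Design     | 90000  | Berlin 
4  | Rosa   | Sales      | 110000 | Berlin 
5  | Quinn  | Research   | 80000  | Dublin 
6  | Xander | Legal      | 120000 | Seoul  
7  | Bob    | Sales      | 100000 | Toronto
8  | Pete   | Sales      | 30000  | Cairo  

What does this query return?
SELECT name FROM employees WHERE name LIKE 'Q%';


LIKE 'Q%' matches names starting with 'Q'
Matching: 1

1 rows:
Quinn


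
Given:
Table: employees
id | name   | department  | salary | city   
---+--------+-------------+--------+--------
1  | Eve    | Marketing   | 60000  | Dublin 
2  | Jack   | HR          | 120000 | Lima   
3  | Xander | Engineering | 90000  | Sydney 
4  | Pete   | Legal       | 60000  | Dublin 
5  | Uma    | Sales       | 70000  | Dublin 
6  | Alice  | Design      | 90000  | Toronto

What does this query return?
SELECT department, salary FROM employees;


Projecting columns: department, salary

6 rows:
Marketing, 60000
HR, 120000
Engineering, 90000
Legal, 60000
Sales, 70000
Design, 90000


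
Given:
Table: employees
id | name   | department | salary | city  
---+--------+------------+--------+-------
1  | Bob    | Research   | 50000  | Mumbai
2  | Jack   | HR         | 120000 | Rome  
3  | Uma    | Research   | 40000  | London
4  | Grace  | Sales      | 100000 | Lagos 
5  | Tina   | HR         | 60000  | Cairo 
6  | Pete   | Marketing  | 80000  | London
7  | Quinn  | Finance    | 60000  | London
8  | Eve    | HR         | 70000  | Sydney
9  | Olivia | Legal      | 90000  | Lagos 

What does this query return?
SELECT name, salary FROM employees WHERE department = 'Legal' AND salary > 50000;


Filtering: department = 'Legal' AND salary > 50000
Matching: 1 rows

1 rows:
Olivia, 90000


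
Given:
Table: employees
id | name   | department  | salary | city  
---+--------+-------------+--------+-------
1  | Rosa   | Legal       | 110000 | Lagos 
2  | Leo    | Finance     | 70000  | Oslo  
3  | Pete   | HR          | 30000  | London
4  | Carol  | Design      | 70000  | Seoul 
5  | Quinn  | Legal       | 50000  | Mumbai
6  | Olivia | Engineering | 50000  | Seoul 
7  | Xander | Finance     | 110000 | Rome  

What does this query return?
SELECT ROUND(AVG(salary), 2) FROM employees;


SUM(salary) = 490000
COUNT = 7
ROUND(AVG, 2) = ROUND(490000 / 7, 2) = 70000.0

70000.0


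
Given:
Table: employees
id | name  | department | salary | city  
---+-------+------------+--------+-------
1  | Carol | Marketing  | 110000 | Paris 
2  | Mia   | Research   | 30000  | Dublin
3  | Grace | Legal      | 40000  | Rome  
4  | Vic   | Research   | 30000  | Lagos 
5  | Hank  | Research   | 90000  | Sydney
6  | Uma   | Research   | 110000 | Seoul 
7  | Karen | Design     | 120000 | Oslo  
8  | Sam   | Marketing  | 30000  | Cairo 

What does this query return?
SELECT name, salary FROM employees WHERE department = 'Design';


Filtering: department = 'Design'
Matching rows: 1

1 rows:
Karen, 120000


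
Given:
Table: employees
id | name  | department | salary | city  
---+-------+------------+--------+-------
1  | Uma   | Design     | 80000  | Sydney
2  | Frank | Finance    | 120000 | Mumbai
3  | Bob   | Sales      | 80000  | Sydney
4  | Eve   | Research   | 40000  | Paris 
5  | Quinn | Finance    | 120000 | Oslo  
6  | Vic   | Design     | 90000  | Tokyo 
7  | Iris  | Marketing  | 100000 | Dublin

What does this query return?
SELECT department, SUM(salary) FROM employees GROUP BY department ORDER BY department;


Summing salary within each department:
  Design: 80000 + 90000 = 170000
  Finance: 120000 + 120000 = 240000
  Marketing: 100000 = 100000
  Research: 40000 = 40000
  Sales: 80000 = 80000


5 groups:
Design, 170000
Finance, 240000
Marketing, 100000
Research, 40000
Sales, 80000


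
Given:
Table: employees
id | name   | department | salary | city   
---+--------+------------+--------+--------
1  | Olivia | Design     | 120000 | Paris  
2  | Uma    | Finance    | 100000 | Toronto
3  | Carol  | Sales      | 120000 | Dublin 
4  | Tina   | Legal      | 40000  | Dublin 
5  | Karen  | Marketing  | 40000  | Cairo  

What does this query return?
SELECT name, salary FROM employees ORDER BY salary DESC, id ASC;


Sorting by salary DESC, then id ASC for ties

5 rows:
Olivia, 120000
Carol, 120000
Uma, 100000
Tina, 40000
Karen, 40000


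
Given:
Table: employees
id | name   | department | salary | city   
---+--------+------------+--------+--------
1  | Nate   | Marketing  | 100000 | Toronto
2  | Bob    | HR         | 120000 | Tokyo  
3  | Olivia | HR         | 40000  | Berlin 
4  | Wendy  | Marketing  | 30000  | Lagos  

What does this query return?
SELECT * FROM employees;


SELECT * returns all 4 rows with all columns

4 rows:
1, Nate, Marketing, 100000, Toronto
2, Bob, HR, 120000, Tokyo
3, Olivia, HR, 40000, Berlin
4, Wendy, Marketing, 30000, Lagos


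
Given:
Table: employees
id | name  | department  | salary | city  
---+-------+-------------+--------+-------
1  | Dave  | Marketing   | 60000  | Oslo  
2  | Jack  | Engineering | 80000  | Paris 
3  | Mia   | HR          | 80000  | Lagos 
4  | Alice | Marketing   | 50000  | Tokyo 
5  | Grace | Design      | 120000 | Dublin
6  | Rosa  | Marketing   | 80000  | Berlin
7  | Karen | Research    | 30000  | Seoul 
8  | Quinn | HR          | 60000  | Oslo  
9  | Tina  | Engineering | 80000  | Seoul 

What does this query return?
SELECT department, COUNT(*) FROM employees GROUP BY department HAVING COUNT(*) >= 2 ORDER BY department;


Groups with count >= 2:
  Engineering: 2 -> PASS
  HR: 2 -> PASS
  Marketing: 3 -> PASS
  Design: 1 -> filtered out
  Research: 1 -> filtered out


3 groups:
Engineering, 2
HR, 2
Marketing, 3


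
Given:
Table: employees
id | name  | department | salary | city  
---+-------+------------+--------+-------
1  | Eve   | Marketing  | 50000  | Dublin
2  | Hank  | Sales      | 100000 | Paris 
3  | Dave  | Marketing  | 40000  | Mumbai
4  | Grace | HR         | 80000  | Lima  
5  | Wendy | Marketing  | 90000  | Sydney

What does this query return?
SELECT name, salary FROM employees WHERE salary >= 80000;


Filtering: salary >= 80000
Matching: 3 rows

3 rows:
Hank, 100000
Grace, 80000
Wendy, 90000


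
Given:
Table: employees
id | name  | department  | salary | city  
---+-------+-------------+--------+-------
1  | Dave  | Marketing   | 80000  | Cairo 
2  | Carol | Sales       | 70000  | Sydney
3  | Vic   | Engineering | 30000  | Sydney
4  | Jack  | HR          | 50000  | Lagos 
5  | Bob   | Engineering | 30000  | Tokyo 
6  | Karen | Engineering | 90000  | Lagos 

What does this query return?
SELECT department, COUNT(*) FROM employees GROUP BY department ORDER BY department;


Assigning each row to its department group:
  Dave -> Marketing
  Carol -> Sales
  Vic -> Engineering
  Jack -> HR
  Bob -> Engineering
  Karen -> Engineering


4 groups:
Engineering, 3
HR, 1
Marketing, 1
Sales, 1


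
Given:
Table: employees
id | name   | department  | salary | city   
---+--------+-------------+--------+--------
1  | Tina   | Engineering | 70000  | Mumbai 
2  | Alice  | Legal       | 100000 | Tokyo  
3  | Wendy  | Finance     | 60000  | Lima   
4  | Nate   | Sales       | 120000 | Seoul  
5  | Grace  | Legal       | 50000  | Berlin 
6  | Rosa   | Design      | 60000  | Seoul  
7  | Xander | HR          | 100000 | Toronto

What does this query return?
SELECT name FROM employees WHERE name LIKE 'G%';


LIKE 'G%' matches names starting with 'G'
Matching: 1

1 rows:
Grace


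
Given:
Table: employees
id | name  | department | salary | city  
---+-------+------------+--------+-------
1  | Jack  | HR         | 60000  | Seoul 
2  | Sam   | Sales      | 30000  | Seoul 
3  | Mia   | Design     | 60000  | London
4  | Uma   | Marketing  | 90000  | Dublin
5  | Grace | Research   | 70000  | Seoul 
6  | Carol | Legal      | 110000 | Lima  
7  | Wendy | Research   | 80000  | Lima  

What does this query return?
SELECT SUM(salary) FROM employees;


SUM(salary) = 60000 + 30000 + 60000 + 90000 + 70000 + 110000 + 80000 = 500000

500000


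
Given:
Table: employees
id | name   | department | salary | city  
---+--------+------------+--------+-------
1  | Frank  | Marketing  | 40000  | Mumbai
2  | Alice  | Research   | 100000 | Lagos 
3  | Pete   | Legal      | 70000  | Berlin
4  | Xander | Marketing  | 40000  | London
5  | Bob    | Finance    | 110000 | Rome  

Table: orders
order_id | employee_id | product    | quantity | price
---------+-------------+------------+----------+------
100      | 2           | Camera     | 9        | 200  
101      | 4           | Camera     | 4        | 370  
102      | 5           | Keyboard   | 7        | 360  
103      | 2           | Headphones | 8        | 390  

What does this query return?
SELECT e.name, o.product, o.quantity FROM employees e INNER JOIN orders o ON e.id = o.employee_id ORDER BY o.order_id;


Joining employees.id = orders.employee_id:
  employee Alice (id=2) -> order Camera
  employee Xander (id=4) -> order Camera
  employee Bob (id=5) -> order Keyboard
  employee Alice (id=2) -> order Headphones


4 rows:
Alice, Camera, 9
Xander, Camera, 4
Bob, Keyboard, 7
Alice, Headphones, 8
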